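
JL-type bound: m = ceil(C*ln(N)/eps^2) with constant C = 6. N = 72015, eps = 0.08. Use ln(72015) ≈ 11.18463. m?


ln(72015) ≈ 11.18463.
eps^2 = 0.08^2 = 0.0064.
C*ln(N)/eps^2 ≈ 6*11.18463/0.0064 ≈ 10485.5906.
m = ceil(10485.5906) = 10486.

10486


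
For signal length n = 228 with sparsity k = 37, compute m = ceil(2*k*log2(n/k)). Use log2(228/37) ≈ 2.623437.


log2(n/k) = log2(228/37) ≈ 2.623437.
2*k*log2(n/k) ≈ 2*37*2.623437 = 194.134338.
m = ceil(194.134338) = 195.

195


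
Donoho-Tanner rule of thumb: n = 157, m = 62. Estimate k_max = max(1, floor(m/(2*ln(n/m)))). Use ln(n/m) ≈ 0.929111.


n/m = 157/62.
ln(n/m) ≈ 0.929111.
2*ln(n/m) ≈ 1.858222.
m/(2*ln(n/m)) ≈ 62/1.858222 ≈ 33.3652.
floor = 33.
k_max = max(1, 33) = 33.

33


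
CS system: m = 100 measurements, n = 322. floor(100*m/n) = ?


100*m/n = 100*100/322 ≈ 31.0559.
floor = 31.

31


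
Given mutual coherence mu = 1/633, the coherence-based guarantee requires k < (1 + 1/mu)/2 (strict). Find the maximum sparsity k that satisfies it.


1/mu = 633.
1 + 1/mu = 634.
(1 + 1/mu)/2 = 317 is an integer and the inequality is strict, so k_max = 317 - 1 = 316.

316


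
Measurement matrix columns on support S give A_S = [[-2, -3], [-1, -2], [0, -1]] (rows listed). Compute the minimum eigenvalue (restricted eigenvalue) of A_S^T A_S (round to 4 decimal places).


A_S^T A_S = [[5, 8], [8, 14]].
trace = 19.
det = 6.
disc = trace^2 - 4*det = 361 - 4*6 = 337.
sqrt(337) ≈ 18.357560.
lam_min = (19 - sqrt(337))/2 ≈ (19 - 18.357560)/2 = 0.32122 ≈ 0.3212.

0.3212


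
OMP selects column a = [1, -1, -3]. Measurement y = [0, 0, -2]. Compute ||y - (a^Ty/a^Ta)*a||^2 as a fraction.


a^T a = 11.
a^T y = 6.
coeff = 6/11 = 6/11.
||r||^2 = 8/11.

8/11


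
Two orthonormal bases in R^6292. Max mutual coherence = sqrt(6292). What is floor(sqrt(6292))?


79^2 = 6241 <= 6292 < 6400 = 80^2, so 79 <= sqrt(6292) < 80.
floor(sqrt(6292)) = 79.

79


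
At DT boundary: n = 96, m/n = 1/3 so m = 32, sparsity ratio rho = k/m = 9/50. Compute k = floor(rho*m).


m = 1/3*96 = 32.
rho = 9/50.
rho*m = 9/50*32 = 5.76.
k = floor(5.76) = 5.

5


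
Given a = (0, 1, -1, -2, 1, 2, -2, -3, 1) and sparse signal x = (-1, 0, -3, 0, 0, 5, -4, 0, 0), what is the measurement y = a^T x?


Non-zero terms: ['0*-1', '-1*-3', '2*5', '-2*-4']
Products: [0, 3, 10, 8]
y = sum = 21.

21


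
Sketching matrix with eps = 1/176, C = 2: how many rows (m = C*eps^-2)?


1/eps = 176.
(1/eps)^2 = 30976.
m = 2*30976 = 61952.

61952


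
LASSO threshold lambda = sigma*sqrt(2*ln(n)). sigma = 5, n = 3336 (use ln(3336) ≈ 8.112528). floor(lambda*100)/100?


ln(3336) ≈ 8.112528.
2*ln(n) ≈ 16.225056.
sqrt(2*ln(n)) ≈ sqrt(16.225056) ≈ 4.028034.
lambda ≈ 5*4.028034 = 20.14017.
floor(lambda*100)/100 = 20.14.

20.14


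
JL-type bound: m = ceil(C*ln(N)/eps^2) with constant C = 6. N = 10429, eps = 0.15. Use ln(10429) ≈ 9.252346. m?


ln(10429) ≈ 9.252346.
eps^2 = 0.15^2 = 0.0225.
C*ln(N)/eps^2 ≈ 6*9.252346/0.0225 ≈ 2467.2923.
m = ceil(2467.2923) = 2468.

2468


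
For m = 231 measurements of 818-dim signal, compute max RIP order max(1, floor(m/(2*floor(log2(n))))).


floor(log2(818)) = 9.
2*9 = 18.
m/(2*floor(log2(n))) = 231/18 ≈ 12.8333.
floor = 12.
k = max(1, 12) = 12.

12


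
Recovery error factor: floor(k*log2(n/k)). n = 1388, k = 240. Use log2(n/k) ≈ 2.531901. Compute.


log2(n/k) = log2(1388/240) ≈ 2.531901.
k*log2(n/k) ≈ 240*2.531901 = 607.65624.
floor(607.65624) = 607.

607


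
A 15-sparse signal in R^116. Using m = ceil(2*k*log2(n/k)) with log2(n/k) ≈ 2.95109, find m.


log2(n/k) = log2(116/15) ≈ 2.95109.
2*k*log2(n/k) ≈ 2*15*2.95109 = 88.5327.
m = ceil(88.5327) = 89.

89


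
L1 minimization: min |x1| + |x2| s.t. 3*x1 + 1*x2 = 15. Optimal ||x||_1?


Axis intercepts:
  x1 = 5, x2 = 0: L1 = 5
  x1 = 0, x2 = 15: L1 = 15
x* = (5, 0)
||x*||_1 = 5.

5


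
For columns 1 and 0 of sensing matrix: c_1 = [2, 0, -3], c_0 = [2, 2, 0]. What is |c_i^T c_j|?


Inner product: 2*2 + 0*2 + -3*0
Products: [4, 0, 0]
Sum = 4.
|dot| = 4.

4


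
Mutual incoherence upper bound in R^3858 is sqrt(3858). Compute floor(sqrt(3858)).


62^2 = 3844 <= 3858 < 3969 = 63^2, so 62 <= sqrt(3858) < 63.
floor(sqrt(3858)) = 62.

62


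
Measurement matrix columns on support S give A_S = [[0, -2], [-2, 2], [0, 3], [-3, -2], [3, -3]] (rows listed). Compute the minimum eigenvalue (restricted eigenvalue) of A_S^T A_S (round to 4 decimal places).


A_S^T A_S = [[22, -7], [-7, 30]].
trace = 52.
det = 611.
disc = trace^2 - 4*det = 2704 - 4*611 = 260.
sqrt(260) ≈ 16.124515.
lam_min = (52 - sqrt(260))/2 ≈ (52 - 16.124515)/2 = 17.9377425 ≈ 17.9377.

17.9377


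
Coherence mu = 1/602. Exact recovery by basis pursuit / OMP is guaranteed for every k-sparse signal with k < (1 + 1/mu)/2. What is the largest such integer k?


1/mu = 602.
1 + 1/mu = 603.
(1 + 1/mu)/2 = 301.5 is not an integer, so k_max = floor(301.5) = 301.

301


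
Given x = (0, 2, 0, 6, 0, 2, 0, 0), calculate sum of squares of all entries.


Non-zero entries: [(1, 2), (3, 6), (5, 2)]
Squares: [4, 36, 4]
||x||_2^2 = sum = 44.

44


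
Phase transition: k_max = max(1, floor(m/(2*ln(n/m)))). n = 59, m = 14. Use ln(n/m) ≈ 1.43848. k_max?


n/m = 59/14.
ln(n/m) ≈ 1.43848.
2*ln(n/m) ≈ 2.87696.
m/(2*ln(n/m)) ≈ 14/2.87696 ≈ 4.8662.
floor = 4.
k_max = max(1, 4) = 4.

4


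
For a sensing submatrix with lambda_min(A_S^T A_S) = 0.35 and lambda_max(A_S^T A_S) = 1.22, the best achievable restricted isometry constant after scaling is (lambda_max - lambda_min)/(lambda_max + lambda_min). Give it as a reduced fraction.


lambda_max - lambda_min = 1.22 - 0.35 = 0.87.
lambda_max + lambda_min = 1.22 + 0.35 = 1.57.
delta = 0.87/1.57 = 87/157.

87/157


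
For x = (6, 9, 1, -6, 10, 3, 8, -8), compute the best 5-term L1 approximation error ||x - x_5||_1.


Sorted |x_i| descending: [10, 9, 8, 8, 6, 6, 3, 1]
Keep top 5: [10, 9, 8, 8, 6]
Tail entries: [6, 3, 1]
L1 error = sum of tail = 10.

10


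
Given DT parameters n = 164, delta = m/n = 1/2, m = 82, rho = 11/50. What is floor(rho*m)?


m = 1/2*164 = 82.
rho = 11/50.
rho*m = 11/50*82 = 18.04.
k = floor(18.04) = 18.

18


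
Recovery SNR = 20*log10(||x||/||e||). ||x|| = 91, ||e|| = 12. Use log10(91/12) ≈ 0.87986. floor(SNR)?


||x||/||e|| = 91/12.
log10(91/12) ≈ 0.87986.
20*log10(||x||/||e||) ≈ 20*0.87986 = 17.5972.
floor(17.5972) = 17.

17


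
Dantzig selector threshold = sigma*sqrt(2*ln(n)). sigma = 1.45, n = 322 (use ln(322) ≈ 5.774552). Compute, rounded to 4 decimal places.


ln(322) ≈ 5.774552.
2*ln(n) ≈ 11.549104.
sqrt(2*ln(n)) ≈ sqrt(11.549104) ≈ 3.398397.
threshold ≈ 1.45*3.398397 = 4.92767565 ≈ 4.9277.

4.9277


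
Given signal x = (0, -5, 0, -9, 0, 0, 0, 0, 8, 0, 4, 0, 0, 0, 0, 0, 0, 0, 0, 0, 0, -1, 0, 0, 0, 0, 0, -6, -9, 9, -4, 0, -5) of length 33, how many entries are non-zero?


Non-zero positions: [1, 3, 8, 10, 21, 27, 28, 29, 30, 32].
Sparsity = 10.

10


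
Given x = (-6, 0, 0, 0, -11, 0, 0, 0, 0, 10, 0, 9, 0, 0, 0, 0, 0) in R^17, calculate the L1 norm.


Non-zero entries: [(0, -6), (4, -11), (9, 10), (11, 9)]
Absolute values: [6, 11, 10, 9]
||x||_1 = sum = 36.

36


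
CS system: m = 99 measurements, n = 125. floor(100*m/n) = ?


100*m/n = 100*99/125 ≈ 79.2.
floor = 79.

79


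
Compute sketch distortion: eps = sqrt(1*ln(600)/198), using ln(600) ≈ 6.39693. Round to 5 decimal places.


ln(600) ≈ 6.39693.
1*ln(N)/m ≈ 1*6.39693/198 ≈ 0.03230773.
eps = sqrt(0.03230773) ≈ 0.1797435 ≈ 0.17974.

0.17974


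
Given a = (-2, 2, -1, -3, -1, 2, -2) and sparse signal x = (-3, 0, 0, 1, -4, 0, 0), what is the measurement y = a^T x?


Non-zero terms: ['-2*-3', '-3*1', '-1*-4']
Products: [6, -3, 4]
y = sum = 7.

7


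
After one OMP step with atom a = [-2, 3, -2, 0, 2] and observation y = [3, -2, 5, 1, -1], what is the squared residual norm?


a^T a = 21.
a^T y = -24.
coeff = -24/21 = -8/7.
||r||^2 = 88/7.

88/7


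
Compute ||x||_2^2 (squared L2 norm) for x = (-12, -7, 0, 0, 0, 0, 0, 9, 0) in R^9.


Non-zero entries: [(0, -12), (1, -7), (7, 9)]
Squares: [144, 49, 81]
||x||_2^2 = sum = 274.

274


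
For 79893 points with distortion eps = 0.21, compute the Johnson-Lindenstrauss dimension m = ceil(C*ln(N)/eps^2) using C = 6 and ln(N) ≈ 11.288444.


ln(79893) ≈ 11.288444.
eps^2 = 0.21^2 = 0.0441.
C*ln(N)/eps^2 ≈ 6*11.288444/0.0441 ≈ 1535.8427.
m = ceil(1535.8427) = 1536.

1536


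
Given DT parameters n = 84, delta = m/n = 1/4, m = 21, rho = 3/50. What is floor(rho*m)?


m = 1/4*84 = 21.
rho = 3/50.
rho*m = 3/50*21 = 1.26.
k = floor(1.26) = 1.

1


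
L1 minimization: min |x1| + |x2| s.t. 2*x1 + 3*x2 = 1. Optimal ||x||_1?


Axis intercepts:
  x1 = 1/2, x2 = 0: L1 = 1/2
  x1 = 0, x2 = 1/3: L1 = 1/3
x* = (0, 1/3)
||x*||_1 = 1/3.

1/3


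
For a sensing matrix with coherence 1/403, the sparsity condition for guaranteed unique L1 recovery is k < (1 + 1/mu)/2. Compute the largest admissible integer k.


1/mu = 403.
1 + 1/mu = 404.
(1 + 1/mu)/2 = 202 is an integer and the inequality is strict, so k_max = 202 - 1 = 201.

201


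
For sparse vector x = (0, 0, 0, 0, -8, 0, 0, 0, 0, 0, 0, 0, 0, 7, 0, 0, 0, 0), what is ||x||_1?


Non-zero entries: [(4, -8), (13, 7)]
Absolute values: [8, 7]
||x||_1 = sum = 15.

15


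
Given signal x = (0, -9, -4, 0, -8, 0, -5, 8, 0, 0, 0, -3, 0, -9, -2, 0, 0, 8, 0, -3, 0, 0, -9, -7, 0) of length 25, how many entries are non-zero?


Non-zero positions: [1, 2, 4, 6, 7, 11, 13, 14, 17, 19, 22, 23].
Sparsity = 12.

12


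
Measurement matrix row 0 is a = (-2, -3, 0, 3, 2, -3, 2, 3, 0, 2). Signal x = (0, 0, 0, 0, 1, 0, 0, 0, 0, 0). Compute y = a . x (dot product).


Non-zero terms: ['2*1']
Products: [2]
y = sum = 2.

2


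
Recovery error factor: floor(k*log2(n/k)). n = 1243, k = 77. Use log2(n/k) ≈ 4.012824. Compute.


log2(n/k) = log2(1243/77) ≈ 4.012824.
k*log2(n/k) ≈ 77*4.012824 = 308.987448.
floor(308.987448) = 308.

308


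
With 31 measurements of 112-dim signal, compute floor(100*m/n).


100*m/n = 100*31/112 ≈ 27.6786.
floor = 27.

27


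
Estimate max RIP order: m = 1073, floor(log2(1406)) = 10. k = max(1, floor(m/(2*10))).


floor(log2(1406)) = 10.
2*10 = 20.
m/(2*floor(log2(n))) = 1073/20 ≈ 53.65.
floor = 53.
k = max(1, 53) = 53.

53


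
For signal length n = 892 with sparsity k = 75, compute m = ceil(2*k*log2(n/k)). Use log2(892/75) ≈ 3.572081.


log2(n/k) = log2(892/75) ≈ 3.572081.
2*k*log2(n/k) ≈ 2*75*3.572081 = 535.81215.
m = ceil(535.81215) = 536.

536


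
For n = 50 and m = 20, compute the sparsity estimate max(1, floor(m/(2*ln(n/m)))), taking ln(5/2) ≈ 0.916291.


n/m = 50/20 = 5/2.
ln(n/m) ≈ 0.916291.
2*ln(n/m) ≈ 1.832582.
m/(2*ln(n/m)) ≈ 20/1.832582 ≈ 10.9136.
floor = 10.
k_max = max(1, 10) = 10.

10


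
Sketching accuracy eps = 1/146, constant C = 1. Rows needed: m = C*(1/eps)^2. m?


1/eps = 146.
(1/eps)^2 = 21316.
m = 1*21316 = 21316.

21316


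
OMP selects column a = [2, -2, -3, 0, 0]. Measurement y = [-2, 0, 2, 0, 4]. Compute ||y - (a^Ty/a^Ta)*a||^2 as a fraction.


a^T a = 17.
a^T y = -10.
coeff = -10/17 = -10/17.
||r||^2 = 308/17.

308/17


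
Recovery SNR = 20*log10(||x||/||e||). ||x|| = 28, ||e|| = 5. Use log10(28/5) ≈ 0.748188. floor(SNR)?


||x||/||e|| = 28/5.
log10(28/5) ≈ 0.748188.
20*log10(||x||/||e||) ≈ 20*0.748188 = 14.96376.
floor(14.96376) = 14.

14


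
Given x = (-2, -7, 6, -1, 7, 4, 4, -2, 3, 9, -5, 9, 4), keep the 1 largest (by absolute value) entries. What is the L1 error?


Sorted |x_i| descending: [9, 9, 7, 7, 6, 5, 4, 4, 4, 3, 2, 2, 1]
Keep top 1: [9]
Tail entries: [9, 7, 7, 6, 5, 4, 4, 4, 3, 2, 2, 1]
L1 error = sum of tail = 54.

54


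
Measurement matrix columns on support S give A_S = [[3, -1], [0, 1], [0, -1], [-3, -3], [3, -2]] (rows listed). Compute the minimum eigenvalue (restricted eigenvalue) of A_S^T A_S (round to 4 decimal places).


A_S^T A_S = [[27, 0], [0, 16]].
trace = 43.
det = 432.
disc = trace^2 - 4*det = 1849 - 4*432 = 121.
sqrt(121) = 11.
lam_min = (43 - 11)/2 = 16 = 16.0000.

16.0000


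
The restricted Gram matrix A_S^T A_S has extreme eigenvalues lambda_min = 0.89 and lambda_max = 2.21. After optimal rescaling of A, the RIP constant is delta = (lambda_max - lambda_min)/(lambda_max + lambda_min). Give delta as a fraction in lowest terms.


lambda_max - lambda_min = 2.21 - 0.89 = 1.32.
lambda_max + lambda_min = 2.21 + 0.89 = 3.10.
delta = 1.32/3.10 = 132/310 = 66/155.

66/155


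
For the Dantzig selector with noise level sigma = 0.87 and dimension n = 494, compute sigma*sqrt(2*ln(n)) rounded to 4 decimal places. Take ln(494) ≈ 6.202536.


ln(494) ≈ 6.202536.
2*ln(n) ≈ 12.405072.
sqrt(2*ln(n)) ≈ sqrt(12.405072) ≈ 3.522083.
threshold ≈ 0.87*3.522083 = 3.06421221 ≈ 3.0642.

3.0642


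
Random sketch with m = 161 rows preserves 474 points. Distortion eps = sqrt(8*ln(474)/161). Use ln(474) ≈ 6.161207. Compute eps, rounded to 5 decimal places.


ln(474) ≈ 6.161207.
8*ln(N)/m ≈ 8*6.161207/161 ≈ 0.30614693.
eps = sqrt(0.30614693) ≈ 0.5533055 ≈ 0.55331.

0.55331


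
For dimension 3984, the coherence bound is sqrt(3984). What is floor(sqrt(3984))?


63^2 = 3969 <= 3984 < 4096 = 64^2, so 63 <= sqrt(3984) < 64.
floor(sqrt(3984)) = 63.

63


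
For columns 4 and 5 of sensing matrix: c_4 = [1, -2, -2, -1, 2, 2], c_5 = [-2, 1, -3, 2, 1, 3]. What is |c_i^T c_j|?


Inner product: 1*-2 + -2*1 + -2*-3 + -1*2 + 2*1 + 2*3
Products: [-2, -2, 6, -2, 2, 6]
Sum = 8.
|dot| = 8.

8


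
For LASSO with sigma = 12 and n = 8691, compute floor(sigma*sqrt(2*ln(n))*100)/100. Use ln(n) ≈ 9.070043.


ln(8691) ≈ 9.070043.
2*ln(n) ≈ 18.140086.
sqrt(2*ln(n)) ≈ sqrt(18.140086) ≈ 4.259118.
lambda ≈ 12*4.259118 = 51.109416.
floor(lambda*100)/100 = 51.10.

51.10


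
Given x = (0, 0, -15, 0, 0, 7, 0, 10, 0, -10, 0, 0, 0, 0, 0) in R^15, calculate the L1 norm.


Non-zero entries: [(2, -15), (5, 7), (7, 10), (9, -10)]
Absolute values: [15, 7, 10, 10]
||x||_1 = sum = 42.

42


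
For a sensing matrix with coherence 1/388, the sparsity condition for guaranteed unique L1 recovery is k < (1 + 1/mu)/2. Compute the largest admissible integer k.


1/mu = 388.
1 + 1/mu = 389.
(1 + 1/mu)/2 = 194.5 is not an integer, so k_max = floor(194.5) = 194.

194


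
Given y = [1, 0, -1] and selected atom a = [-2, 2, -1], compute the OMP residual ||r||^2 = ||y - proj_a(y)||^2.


a^T a = 9.
a^T y = -1.
coeff = -1/9 = -1/9.
||r||^2 = 17/9.

17/9


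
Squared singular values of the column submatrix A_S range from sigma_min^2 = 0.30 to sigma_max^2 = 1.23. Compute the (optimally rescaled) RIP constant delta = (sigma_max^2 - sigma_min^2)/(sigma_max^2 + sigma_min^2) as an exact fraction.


lambda_max - lambda_min = 1.23 - 0.30 = 0.93.
lambda_max + lambda_min = 1.23 + 0.30 = 1.53.
delta = 0.93/1.53 = 93/153 = 31/51.

31/51


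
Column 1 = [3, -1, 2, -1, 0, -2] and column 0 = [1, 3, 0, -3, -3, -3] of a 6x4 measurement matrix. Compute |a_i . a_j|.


Inner product: 3*1 + -1*3 + 2*0 + -1*-3 + 0*-3 + -2*-3
Products: [3, -3, 0, 3, 0, 6]
Sum = 9.
|dot| = 9.

9


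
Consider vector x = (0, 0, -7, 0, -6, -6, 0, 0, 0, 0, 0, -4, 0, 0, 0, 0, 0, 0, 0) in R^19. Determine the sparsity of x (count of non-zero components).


Non-zero positions: [2, 4, 5, 11].
Sparsity = 4.

4


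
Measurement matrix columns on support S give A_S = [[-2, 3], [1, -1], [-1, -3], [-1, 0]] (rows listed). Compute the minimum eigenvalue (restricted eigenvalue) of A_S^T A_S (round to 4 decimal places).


A_S^T A_S = [[7, -4], [-4, 19]].
trace = 26.
det = 117.
disc = trace^2 - 4*det = 676 - 4*117 = 208.
sqrt(208) ≈ 14.422205.
lam_min = (26 - sqrt(208))/2 ≈ (26 - 14.422205)/2 = 5.7888975 ≈ 5.7889.

5.7889


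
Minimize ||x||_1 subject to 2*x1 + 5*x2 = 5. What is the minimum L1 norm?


Axis intercepts:
  x1 = 5/2, x2 = 0: L1 = 5/2
  x1 = 0, x2 = 1: L1 = 1
x* = (0, 1)
||x*||_1 = 1.

1


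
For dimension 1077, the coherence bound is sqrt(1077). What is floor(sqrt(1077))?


32^2 = 1024 <= 1077 < 1089 = 33^2, so 32 <= sqrt(1077) < 33.
floor(sqrt(1077)) = 32.

32


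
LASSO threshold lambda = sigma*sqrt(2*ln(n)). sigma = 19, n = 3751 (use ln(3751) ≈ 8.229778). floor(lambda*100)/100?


ln(3751) ≈ 8.229778.
2*ln(n) ≈ 16.459556.
sqrt(2*ln(n)) ≈ sqrt(16.459556) ≈ 4.057038.
lambda ≈ 19*4.057038 = 77.083722.
floor(lambda*100)/100 = 77.08.

77.08


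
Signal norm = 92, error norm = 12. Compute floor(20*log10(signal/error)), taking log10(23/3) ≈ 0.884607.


||x||/||e|| = 92/12 = 23/3.
log10(23/3) ≈ 0.884607.
20*log10(||x||/||e||) ≈ 20*0.884607 = 17.69214.
floor(17.69214) = 17.

17


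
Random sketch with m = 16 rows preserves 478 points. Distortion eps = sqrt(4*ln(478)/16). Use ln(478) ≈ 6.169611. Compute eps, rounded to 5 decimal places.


ln(478) ≈ 6.169611.
4*ln(N)/m ≈ 4*6.169611/16 ≈ 1.54240275.
eps = sqrt(1.54240275) ≈ 1.2419351 ≈ 1.24194.

1.24194


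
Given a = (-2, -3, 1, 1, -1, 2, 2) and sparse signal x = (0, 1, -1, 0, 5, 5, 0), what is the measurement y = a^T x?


Non-zero terms: ['-3*1', '1*-1', '-1*5', '2*5']
Products: [-3, -1, -5, 10]
y = sum = 1.

1


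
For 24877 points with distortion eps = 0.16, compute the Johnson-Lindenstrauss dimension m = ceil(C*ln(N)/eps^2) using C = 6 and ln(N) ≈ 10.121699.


ln(24877) ≈ 10.121699.
eps^2 = 0.16^2 = 0.0256.
C*ln(N)/eps^2 ≈ 6*10.121699/0.0256 ≈ 2372.2732.
m = ceil(2372.2732) = 2373.

2373


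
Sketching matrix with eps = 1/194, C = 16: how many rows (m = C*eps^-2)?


1/eps = 194.
(1/eps)^2 = 37636.
m = 16*37636 = 602176.

602176


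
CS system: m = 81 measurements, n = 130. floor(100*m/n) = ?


100*m/n = 100*81/130 ≈ 62.3077.
floor = 62.

62


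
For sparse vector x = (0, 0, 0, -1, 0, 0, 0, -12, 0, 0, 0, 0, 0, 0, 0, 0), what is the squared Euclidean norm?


Non-zero entries: [(3, -1), (7, -12)]
Squares: [1, 144]
||x||_2^2 = sum = 145.

145


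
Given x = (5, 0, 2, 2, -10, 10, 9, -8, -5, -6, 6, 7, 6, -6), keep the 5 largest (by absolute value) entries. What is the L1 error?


Sorted |x_i| descending: [10, 10, 9, 8, 7, 6, 6, 6, 6, 5, 5, 2, 2, 0]
Keep top 5: [10, 10, 9, 8, 7]
Tail entries: [6, 6, 6, 6, 5, 5, 2, 2, 0]
L1 error = sum of tail = 38.

38


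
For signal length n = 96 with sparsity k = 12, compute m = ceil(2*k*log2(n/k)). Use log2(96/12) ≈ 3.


log2(n/k) = log2(96/12) ≈ 3.
2*k*log2(n/k) ≈ 2*12*3 = 72.
m = ceil(72) = 72.

72


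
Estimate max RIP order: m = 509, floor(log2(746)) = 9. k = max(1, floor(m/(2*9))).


floor(log2(746)) = 9.
2*9 = 18.
m/(2*floor(log2(n))) = 509/18 ≈ 28.2778.
floor = 28.
k = max(1, 28) = 28.

28


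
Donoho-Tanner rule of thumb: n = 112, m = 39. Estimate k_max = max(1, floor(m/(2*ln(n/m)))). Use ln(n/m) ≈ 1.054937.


n/m = 112/39.
ln(n/m) ≈ 1.054937.
2*ln(n/m) ≈ 2.109874.
m/(2*ln(n/m)) ≈ 39/2.109874 ≈ 18.4845.
floor = 18.
k_max = max(1, 18) = 18.

18


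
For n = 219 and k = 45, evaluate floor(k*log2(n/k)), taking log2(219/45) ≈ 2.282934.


log2(n/k) = log2(219/45) ≈ 2.282934.
k*log2(n/k) ≈ 45*2.282934 = 102.73203.
floor(102.73203) = 102.

102


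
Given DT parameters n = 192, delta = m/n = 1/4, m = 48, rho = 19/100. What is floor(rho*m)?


m = 1/4*192 = 48.
rho = 19/100.
rho*m = 19/100*48 = 9.12.
k = floor(9.12) = 9.

9


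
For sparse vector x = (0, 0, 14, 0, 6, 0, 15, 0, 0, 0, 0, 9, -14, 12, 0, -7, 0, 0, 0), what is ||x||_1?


Non-zero entries: [(2, 14), (4, 6), (6, 15), (11, 9), (12, -14), (13, 12), (15, -7)]
Absolute values: [14, 6, 15, 9, 14, 12, 7]
||x||_1 = sum = 77.

77


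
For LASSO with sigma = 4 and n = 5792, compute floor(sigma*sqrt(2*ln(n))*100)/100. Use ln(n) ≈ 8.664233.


ln(5792) ≈ 8.664233.
2*ln(n) ≈ 17.328466.
sqrt(2*ln(n)) ≈ sqrt(17.328466) ≈ 4.162747.
lambda ≈ 4*4.162747 = 16.650988.
floor(lambda*100)/100 = 16.65.

16.65


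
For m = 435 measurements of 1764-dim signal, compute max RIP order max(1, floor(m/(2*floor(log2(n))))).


floor(log2(1764)) = 10.
2*10 = 20.
m/(2*floor(log2(n))) = 435/20 ≈ 21.75.
floor = 21.
k = max(1, 21) = 21.

21


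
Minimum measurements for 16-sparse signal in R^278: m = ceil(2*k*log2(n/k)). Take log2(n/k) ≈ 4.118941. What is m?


log2(n/k) = log2(278/16) ≈ 4.118941.
2*k*log2(n/k) ≈ 2*16*4.118941 = 131.806112.
m = ceil(131.806112) = 132.

132


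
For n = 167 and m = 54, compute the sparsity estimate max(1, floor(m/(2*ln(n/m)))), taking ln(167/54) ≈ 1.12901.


n/m = 167/54.
ln(n/m) ≈ 1.12901.
2*ln(n/m) ≈ 2.25802.
m/(2*ln(n/m)) ≈ 54/2.25802 ≈ 23.9148.
floor = 23.
k_max = max(1, 23) = 23.

23


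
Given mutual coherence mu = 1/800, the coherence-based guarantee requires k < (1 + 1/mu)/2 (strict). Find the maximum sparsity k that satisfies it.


1/mu = 800.
1 + 1/mu = 801.
(1 + 1/mu)/2 = 400.5 is not an integer, so k_max = floor(400.5) = 400.

400


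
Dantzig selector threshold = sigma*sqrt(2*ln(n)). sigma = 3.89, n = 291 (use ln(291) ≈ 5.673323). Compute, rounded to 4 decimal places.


ln(291) ≈ 5.673323.
2*ln(n) ≈ 11.346646.
sqrt(2*ln(n)) ≈ sqrt(11.346646) ≈ 3.368478.
threshold ≈ 3.89*3.368478 = 13.10337942 ≈ 13.1034.

13.1034


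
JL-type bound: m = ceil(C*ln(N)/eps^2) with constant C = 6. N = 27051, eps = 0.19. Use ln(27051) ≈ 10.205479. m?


ln(27051) ≈ 10.205479.
eps^2 = 0.19^2 = 0.0361.
C*ln(N)/eps^2 ≈ 6*10.205479/0.0361 ≈ 1696.2015.
m = ceil(1696.2015) = 1697.

1697


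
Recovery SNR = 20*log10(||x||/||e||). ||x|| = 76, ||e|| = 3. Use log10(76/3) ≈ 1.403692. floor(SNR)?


||x||/||e|| = 76/3.
log10(76/3) ≈ 1.403692.
20*log10(||x||/||e||) ≈ 20*1.403692 = 28.07384.
floor(28.07384) = 28.

28


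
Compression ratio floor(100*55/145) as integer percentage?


100*m/n = 100*55/145 ≈ 37.931.
floor = 37.

37


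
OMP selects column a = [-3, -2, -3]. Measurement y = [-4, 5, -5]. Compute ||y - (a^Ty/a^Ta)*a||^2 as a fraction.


a^T a = 22.
a^T y = 17.
coeff = 17/22 = 17/22.
||r||^2 = 1163/22.

1163/22


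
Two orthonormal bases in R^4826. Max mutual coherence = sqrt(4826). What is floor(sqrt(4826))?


69^2 = 4761 <= 4826 < 4900 = 70^2, so 69 <= sqrt(4826) < 70.
floor(sqrt(4826)) = 69.

69


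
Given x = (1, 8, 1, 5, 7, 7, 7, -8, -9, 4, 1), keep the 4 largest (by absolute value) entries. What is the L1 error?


Sorted |x_i| descending: [9, 8, 8, 7, 7, 7, 5, 4, 1, 1, 1]
Keep top 4: [9, 8, 8, 7]
Tail entries: [7, 7, 5, 4, 1, 1, 1]
L1 error = sum of tail = 26.

26


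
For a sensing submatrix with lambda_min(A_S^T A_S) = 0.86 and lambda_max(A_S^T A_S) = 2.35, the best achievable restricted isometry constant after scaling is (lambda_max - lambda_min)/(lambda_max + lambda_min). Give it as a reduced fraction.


lambda_max - lambda_min = 2.35 - 0.86 = 1.49.
lambda_max + lambda_min = 2.35 + 0.86 = 3.21.
delta = 1.49/3.21 = 149/321.

149/321


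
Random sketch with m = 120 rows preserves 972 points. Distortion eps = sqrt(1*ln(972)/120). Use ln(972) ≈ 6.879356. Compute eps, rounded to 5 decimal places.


ln(972) ≈ 6.879356.
1*ln(N)/m ≈ 1*6.879356/120 ≈ 0.05732797.
eps = sqrt(0.05732797) ≈ 0.2394326 ≈ 0.23943.

0.23943


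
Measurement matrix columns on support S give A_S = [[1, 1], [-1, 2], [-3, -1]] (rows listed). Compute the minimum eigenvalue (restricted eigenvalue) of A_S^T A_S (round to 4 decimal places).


A_S^T A_S = [[11, 2], [2, 6]].
trace = 17.
det = 62.
disc = trace^2 - 4*det = 289 - 4*62 = 41.
sqrt(41) ≈ 6.403124.
lam_min = (17 - sqrt(41))/2 ≈ (17 - 6.403124)/2 = 5.298438 ≈ 5.2984.

5.2984


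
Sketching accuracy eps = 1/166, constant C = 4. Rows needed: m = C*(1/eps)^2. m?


1/eps = 166.
(1/eps)^2 = 27556.
m = 4*27556 = 110224.

110224


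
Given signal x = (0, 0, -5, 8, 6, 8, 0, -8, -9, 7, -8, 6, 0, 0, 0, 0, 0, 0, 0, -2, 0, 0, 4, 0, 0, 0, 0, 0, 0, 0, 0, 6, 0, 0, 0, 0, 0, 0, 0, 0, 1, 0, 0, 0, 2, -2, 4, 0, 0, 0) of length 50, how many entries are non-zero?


Non-zero positions: [2, 3, 4, 5, 7, 8, 9, 10, 11, 19, 22, 31, 40, 44, 45, 46].
Sparsity = 16.

16


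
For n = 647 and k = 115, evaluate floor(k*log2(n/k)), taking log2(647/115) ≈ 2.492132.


log2(n/k) = log2(647/115) ≈ 2.492132.
k*log2(n/k) ≈ 115*2.492132 = 286.59518.
floor(286.59518) = 286.

286


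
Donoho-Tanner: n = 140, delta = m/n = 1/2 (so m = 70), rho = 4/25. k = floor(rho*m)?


m = 1/2*140 = 70.
rho = 4/25.
rho*m = 4/25*70 = 11.2.
k = floor(11.2) = 11.

11


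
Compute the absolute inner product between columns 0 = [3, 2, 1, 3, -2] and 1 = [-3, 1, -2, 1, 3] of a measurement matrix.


Inner product: 3*-3 + 2*1 + 1*-2 + 3*1 + -2*3
Products: [-9, 2, -2, 3, -6]
Sum = -12.
|dot| = 12.

12


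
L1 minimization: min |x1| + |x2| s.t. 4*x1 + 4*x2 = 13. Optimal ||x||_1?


Axis intercepts:
  x1 = 13/4, x2 = 0: L1 = 13/4
  x1 = 0, x2 = 13/4: L1 = 13/4
x* = (13/4, 0)
||x*||_1 = 13/4.

13/4


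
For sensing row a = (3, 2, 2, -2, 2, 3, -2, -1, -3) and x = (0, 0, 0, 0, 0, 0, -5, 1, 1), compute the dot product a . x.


Non-zero terms: ['-2*-5', '-1*1', '-3*1']
Products: [10, -1, -3]
y = sum = 6.

6


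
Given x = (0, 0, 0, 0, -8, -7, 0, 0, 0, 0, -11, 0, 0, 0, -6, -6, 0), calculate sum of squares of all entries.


Non-zero entries: [(4, -8), (5, -7), (10, -11), (14, -6), (15, -6)]
Squares: [64, 49, 121, 36, 36]
||x||_2^2 = sum = 306.

306


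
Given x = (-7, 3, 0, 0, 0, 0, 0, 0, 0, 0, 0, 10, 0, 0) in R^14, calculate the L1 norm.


Non-zero entries: [(0, -7), (1, 3), (11, 10)]
Absolute values: [7, 3, 10]
||x||_1 = sum = 20.

20


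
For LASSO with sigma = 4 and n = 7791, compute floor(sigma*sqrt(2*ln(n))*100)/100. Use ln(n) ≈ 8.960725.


ln(7791) ≈ 8.960725.
2*ln(n) ≈ 17.92145.
sqrt(2*ln(n)) ≈ sqrt(17.92145) ≈ 4.233373.
lambda ≈ 4*4.233373 = 16.933492.
floor(lambda*100)/100 = 16.93.

16.93


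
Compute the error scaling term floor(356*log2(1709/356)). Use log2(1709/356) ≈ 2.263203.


log2(n/k) = log2(1709/356) ≈ 2.263203.
k*log2(n/k) ≈ 356*2.263203 = 805.700268.
floor(805.700268) = 805.

805


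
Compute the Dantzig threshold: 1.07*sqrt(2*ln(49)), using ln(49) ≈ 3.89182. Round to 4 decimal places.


ln(49) ≈ 3.89182.
2*ln(n) ≈ 7.78364.
sqrt(2*ln(n)) ≈ sqrt(7.78364) ≈ 2.789918.
threshold ≈ 1.07*2.789918 = 2.98521226 ≈ 2.9852.

2.9852


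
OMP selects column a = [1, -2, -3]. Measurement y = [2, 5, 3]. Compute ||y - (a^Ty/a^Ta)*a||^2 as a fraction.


a^T a = 14.
a^T y = -17.
coeff = -17/14 = -17/14.
||r||^2 = 243/14.

243/14


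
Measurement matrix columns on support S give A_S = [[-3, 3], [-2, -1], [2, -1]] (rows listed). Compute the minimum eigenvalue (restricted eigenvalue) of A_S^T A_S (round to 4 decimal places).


A_S^T A_S = [[17, -9], [-9, 11]].
trace = 28.
det = 106.
disc = trace^2 - 4*det = 784 - 4*106 = 360.
sqrt(360) ≈ 18.973666.
lam_min = (28 - sqrt(360))/2 ≈ (28 - 18.973666)/2 = 4.513167 ≈ 4.5132.

4.5132


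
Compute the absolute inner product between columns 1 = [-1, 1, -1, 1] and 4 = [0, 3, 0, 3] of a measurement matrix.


Inner product: -1*0 + 1*3 + -1*0 + 1*3
Products: [0, 3, 0, 3]
Sum = 6.
|dot| = 6.

6


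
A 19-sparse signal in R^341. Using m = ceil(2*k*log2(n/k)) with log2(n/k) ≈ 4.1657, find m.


log2(n/k) = log2(341/19) ≈ 4.1657.
2*k*log2(n/k) ≈ 2*19*4.1657 = 158.2966.
m = ceil(158.2966) = 159.

159


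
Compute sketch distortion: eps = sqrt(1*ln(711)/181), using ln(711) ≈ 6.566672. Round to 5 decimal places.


ln(711) ≈ 6.566672.
1*ln(N)/m ≈ 1*6.566672/181 ≈ 0.03627996.
eps = sqrt(0.03627996) ≈ 0.190473 ≈ 0.19047.

0.19047


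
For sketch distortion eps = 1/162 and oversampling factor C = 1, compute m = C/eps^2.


1/eps = 162.
(1/eps)^2 = 26244.
m = 1*26244 = 26244.

26244


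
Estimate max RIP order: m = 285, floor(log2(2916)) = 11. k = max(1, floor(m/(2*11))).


floor(log2(2916)) = 11.
2*11 = 22.
m/(2*floor(log2(n))) = 285/22 ≈ 12.9545.
floor = 12.
k = max(1, 12) = 12.

12


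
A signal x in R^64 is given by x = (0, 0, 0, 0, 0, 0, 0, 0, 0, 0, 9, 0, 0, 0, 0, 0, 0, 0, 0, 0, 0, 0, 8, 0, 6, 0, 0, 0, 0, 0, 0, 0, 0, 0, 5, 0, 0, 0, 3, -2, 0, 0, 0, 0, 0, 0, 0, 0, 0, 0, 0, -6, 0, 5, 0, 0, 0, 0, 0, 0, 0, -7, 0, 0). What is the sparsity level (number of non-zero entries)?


Non-zero positions: [10, 22, 24, 34, 38, 39, 51, 53, 61].
Sparsity = 9.

9


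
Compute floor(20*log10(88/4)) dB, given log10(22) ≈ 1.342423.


||x||/||e|| = 88/4 = 22.
log10(22) ≈ 1.342423.
20*log10(||x||/||e||) ≈ 20*1.342423 = 26.84846.
floor(26.84846) = 26.

26


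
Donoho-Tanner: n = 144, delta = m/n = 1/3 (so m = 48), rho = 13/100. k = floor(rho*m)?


m = 1/3*144 = 48.
rho = 13/100.
rho*m = 13/100*48 = 6.24.
k = floor(6.24) = 6.

6


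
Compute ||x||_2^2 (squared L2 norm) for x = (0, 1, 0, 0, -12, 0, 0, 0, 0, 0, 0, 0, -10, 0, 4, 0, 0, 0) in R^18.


Non-zero entries: [(1, 1), (4, -12), (12, -10), (14, 4)]
Squares: [1, 144, 100, 16]
||x||_2^2 = sum = 261.

261


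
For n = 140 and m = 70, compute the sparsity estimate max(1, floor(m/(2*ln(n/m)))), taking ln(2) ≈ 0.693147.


n/m = 140/70 = 2.
ln(n/m) ≈ 0.693147.
2*ln(n/m) ≈ 1.386294.
m/(2*ln(n/m)) ≈ 70/1.386294 ≈ 50.4943.
floor = 50.
k_max = max(1, 50) = 50.

50


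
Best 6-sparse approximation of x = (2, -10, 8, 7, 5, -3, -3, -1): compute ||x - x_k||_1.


Sorted |x_i| descending: [10, 8, 7, 5, 3, 3, 2, 1]
Keep top 6: [10, 8, 7, 5, 3, 3]
Tail entries: [2, 1]
L1 error = sum of tail = 3.

3


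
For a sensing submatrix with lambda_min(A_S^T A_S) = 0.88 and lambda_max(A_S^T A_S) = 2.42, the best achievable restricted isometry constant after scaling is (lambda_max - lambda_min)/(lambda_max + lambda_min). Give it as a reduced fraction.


lambda_max - lambda_min = 2.42 - 0.88 = 1.54.
lambda_max + lambda_min = 2.42 + 0.88 = 3.30.
delta = 1.54/3.30 = 154/330 = 7/15.

7/15


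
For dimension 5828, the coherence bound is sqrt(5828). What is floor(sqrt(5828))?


76^2 = 5776 <= 5828 < 5929 = 77^2, so 76 <= sqrt(5828) < 77.
floor(sqrt(5828)) = 76.

76


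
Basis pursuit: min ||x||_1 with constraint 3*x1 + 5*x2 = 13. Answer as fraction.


Axis intercepts:
  x1 = 13/3, x2 = 0: L1 = 13/3
  x1 = 0, x2 = 13/5: L1 = 13/5
x* = (0, 13/5)
||x*||_1 = 13/5.

13/5


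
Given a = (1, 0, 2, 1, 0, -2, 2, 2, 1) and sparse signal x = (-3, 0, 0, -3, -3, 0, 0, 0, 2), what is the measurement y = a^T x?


Non-zero terms: ['1*-3', '1*-3', '0*-3', '1*2']
Products: [-3, -3, 0, 2]
y = sum = -4.

-4


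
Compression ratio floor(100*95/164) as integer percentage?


100*m/n = 100*95/164 ≈ 57.9268.
floor = 57.

57


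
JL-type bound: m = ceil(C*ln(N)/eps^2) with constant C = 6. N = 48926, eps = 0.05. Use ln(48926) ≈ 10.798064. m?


ln(48926) ≈ 10.798064.
eps^2 = 0.05^2 = 0.0025.
C*ln(N)/eps^2 ≈ 6*10.798064/0.0025 ≈ 25915.3536.
m = ceil(25915.3536) = 25916.

25916


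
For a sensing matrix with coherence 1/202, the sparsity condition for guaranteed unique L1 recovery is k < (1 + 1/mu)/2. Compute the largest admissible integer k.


1/mu = 202.
1 + 1/mu = 203.
(1 + 1/mu)/2 = 101.5 is not an integer, so k_max = floor(101.5) = 101.

101


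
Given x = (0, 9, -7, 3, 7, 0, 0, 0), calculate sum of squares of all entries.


Non-zero entries: [(1, 9), (2, -7), (3, 3), (4, 7)]
Squares: [81, 49, 9, 49]
||x||_2^2 = sum = 188.

188


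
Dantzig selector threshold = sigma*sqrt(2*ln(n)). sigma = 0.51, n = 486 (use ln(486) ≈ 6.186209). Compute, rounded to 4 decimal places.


ln(486) ≈ 6.186209.
2*ln(n) ≈ 12.372418.
sqrt(2*ln(n)) ≈ sqrt(12.372418) ≈ 3.517445.
threshold ≈ 0.51*3.517445 = 1.79389695 ≈ 1.7939.

1.7939


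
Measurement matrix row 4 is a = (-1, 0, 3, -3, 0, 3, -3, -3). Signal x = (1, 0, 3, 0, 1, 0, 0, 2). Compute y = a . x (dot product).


Non-zero terms: ['-1*1', '3*3', '0*1', '-3*2']
Products: [-1, 9, 0, -6]
y = sum = 2.

2


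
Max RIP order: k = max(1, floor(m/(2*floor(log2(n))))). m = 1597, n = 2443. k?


floor(log2(2443)) = 11.
2*11 = 22.
m/(2*floor(log2(n))) = 1597/22 ≈ 72.5909.
floor = 72.
k = max(1, 72) = 72.

72


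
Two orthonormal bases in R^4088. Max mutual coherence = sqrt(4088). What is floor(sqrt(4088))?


63^2 = 3969 <= 4088 < 4096 = 64^2, so 63 <= sqrt(4088) < 64.
floor(sqrt(4088)) = 63.

63


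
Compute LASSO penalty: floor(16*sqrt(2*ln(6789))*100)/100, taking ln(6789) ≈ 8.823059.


ln(6789) ≈ 8.823059.
2*ln(n) ≈ 17.646118.
sqrt(2*ln(n)) ≈ sqrt(17.646118) ≈ 4.200728.
lambda ≈ 16*4.200728 = 67.211648.
floor(lambda*100)/100 = 67.21.

67.21


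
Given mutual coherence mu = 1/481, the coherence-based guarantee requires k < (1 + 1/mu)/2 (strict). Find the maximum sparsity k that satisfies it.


1/mu = 481.
1 + 1/mu = 482.
(1 + 1/mu)/2 = 241 is an integer and the inequality is strict, so k_max = 241 - 1 = 240.

240


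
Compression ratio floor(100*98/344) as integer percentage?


100*m/n = 100*98/344 ≈ 28.4884.
floor = 28.

28


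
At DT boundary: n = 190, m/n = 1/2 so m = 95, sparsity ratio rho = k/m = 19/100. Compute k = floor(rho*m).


m = 1/2*190 = 95.
rho = 19/100.
rho*m = 19/100*95 = 18.05.
k = floor(18.05) = 18.

18


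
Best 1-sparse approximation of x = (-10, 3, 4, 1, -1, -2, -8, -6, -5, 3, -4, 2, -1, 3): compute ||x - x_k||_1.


Sorted |x_i| descending: [10, 8, 6, 5, 4, 4, 3, 3, 3, 2, 2, 1, 1, 1]
Keep top 1: [10]
Tail entries: [8, 6, 5, 4, 4, 3, 3, 3, 2, 2, 1, 1, 1]
L1 error = sum of tail = 43.

43


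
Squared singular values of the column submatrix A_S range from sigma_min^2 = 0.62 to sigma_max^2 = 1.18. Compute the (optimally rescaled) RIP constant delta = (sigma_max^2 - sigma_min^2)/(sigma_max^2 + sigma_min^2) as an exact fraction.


lambda_max - lambda_min = 1.18 - 0.62 = 0.56.
lambda_max + lambda_min = 1.18 + 0.62 = 1.80.
delta = 0.56/1.80 = 56/180 = 14/45.

14/45


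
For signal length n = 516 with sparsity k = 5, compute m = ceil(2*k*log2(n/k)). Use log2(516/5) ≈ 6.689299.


log2(n/k) = log2(516/5) ≈ 6.689299.
2*k*log2(n/k) ≈ 2*5*6.689299 = 66.89299.
m = ceil(66.89299) = 67.

67


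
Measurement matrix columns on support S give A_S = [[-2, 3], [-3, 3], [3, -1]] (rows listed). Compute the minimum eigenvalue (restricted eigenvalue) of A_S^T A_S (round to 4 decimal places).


A_S^T A_S = [[22, -18], [-18, 19]].
trace = 41.
det = 94.
disc = trace^2 - 4*det = 1681 - 4*94 = 1305.
sqrt(1305) ≈ 36.124784.
lam_min = (41 - sqrt(1305))/2 ≈ (41 - 36.124784)/2 = 2.437608 ≈ 2.4376.

2.4376


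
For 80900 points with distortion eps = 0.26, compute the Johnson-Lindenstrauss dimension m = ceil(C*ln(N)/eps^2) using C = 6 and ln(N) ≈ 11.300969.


ln(80900) ≈ 11.300969.
eps^2 = 0.26^2 = 0.0676.
C*ln(N)/eps^2 ≈ 6*11.300969/0.0676 ≈ 1003.0446.
m = ceil(1003.0446) = 1004.

1004


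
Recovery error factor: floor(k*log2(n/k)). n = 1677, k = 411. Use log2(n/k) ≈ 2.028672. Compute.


log2(n/k) = log2(1677/411) ≈ 2.028672.
k*log2(n/k) ≈ 411*2.028672 = 833.784192.
floor(833.784192) = 833.

833


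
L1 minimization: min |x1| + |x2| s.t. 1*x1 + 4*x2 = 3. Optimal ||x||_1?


Axis intercepts:
  x1 = 3, x2 = 0: L1 = 3
  x1 = 0, x2 = 3/4: L1 = 3/4
x* = (0, 3/4)
||x*||_1 = 3/4.

3/4


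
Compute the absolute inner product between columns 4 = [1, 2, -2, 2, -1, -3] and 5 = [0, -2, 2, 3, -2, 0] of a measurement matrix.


Inner product: 1*0 + 2*-2 + -2*2 + 2*3 + -1*-2 + -3*0
Products: [0, -4, -4, 6, 2, 0]
Sum = 0.
|dot| = 0.

0


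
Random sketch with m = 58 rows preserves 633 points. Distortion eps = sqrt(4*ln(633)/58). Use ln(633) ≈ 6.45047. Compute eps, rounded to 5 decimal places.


ln(633) ≈ 6.45047.
4*ln(N)/m ≈ 4*6.45047/58 ≈ 0.44486.
eps = sqrt(0.44486) ≈ 0.6669783 ≈ 0.66698.

0.66698


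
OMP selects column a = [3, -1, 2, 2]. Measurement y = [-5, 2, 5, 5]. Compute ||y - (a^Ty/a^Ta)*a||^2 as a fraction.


a^T a = 18.
a^T y = 3.
coeff = 3/18 = 1/6.
||r||^2 = 157/2.

157/2


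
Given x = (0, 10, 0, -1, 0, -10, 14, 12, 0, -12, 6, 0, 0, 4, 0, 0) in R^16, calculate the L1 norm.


Non-zero entries: [(1, 10), (3, -1), (5, -10), (6, 14), (7, 12), (9, -12), (10, 6), (13, 4)]
Absolute values: [10, 1, 10, 14, 12, 12, 6, 4]
||x||_1 = sum = 69.

69


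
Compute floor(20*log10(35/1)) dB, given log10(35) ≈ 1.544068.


||x||/||e|| = 35/1 = 35.
log10(35) ≈ 1.544068.
20*log10(||x||/||e||) ≈ 20*1.544068 = 30.88136.
floor(30.88136) = 30.

30


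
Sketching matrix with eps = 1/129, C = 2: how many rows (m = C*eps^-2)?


1/eps = 129.
(1/eps)^2 = 16641.
m = 2*16641 = 33282.

33282


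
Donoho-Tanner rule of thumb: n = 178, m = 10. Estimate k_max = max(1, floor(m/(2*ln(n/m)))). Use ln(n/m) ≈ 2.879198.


n/m = 178/10 = 89/5.
ln(n/m) ≈ 2.879198.
2*ln(n/m) ≈ 5.758396.
m/(2*ln(n/m)) ≈ 10/5.758396 ≈ 1.7366.
floor = 1.
k_max = max(1, 1) = 1.

1


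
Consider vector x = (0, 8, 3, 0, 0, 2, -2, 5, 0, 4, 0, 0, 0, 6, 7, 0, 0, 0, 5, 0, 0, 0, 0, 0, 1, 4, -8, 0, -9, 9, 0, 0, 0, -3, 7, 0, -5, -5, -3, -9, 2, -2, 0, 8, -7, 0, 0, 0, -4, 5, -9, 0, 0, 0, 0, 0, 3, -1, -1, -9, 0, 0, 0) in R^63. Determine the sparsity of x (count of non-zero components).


Non-zero positions: [1, 2, 5, 6, 7, 9, 13, 14, 18, 24, 25, 26, 28, 29, 33, 34, 36, 37, 38, 39, 40, 41, 43, 44, 48, 49, 50, 56, 57, 58, 59].
Sparsity = 31.

31


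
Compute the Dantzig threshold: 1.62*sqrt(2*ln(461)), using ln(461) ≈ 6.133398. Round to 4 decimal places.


ln(461) ≈ 6.133398.
2*ln(n) ≈ 12.266796.
sqrt(2*ln(n)) ≈ sqrt(12.266796) ≈ 3.502399.
threshold ≈ 1.62*3.502399 = 5.67388638 ≈ 5.6739.

5.6739


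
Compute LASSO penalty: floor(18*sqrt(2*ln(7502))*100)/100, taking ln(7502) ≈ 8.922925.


ln(7502) ≈ 8.922925.
2*ln(n) ≈ 17.84585.
sqrt(2*ln(n)) ≈ sqrt(17.84585) ≈ 4.224435.
lambda ≈ 18*4.224435 = 76.03983.
floor(lambda*100)/100 = 76.03.

76.03


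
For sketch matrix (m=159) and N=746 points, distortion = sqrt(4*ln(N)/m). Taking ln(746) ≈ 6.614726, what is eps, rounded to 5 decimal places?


ln(746) ≈ 6.614726.
4*ln(N)/m ≈ 4*6.614726/159 ≈ 0.1664082.
eps = sqrt(0.1664082) ≈ 0.4079316 ≈ 0.40793.

0.40793


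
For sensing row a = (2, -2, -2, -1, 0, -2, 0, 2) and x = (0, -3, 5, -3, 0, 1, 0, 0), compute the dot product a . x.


Non-zero terms: ['-2*-3', '-2*5', '-1*-3', '-2*1']
Products: [6, -10, 3, -2]
y = sum = -3.

-3


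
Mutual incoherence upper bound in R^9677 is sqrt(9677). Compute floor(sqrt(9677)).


98^2 = 9604 <= 9677 < 9801 = 99^2, so 98 <= sqrt(9677) < 99.
floor(sqrt(9677)) = 98.

98


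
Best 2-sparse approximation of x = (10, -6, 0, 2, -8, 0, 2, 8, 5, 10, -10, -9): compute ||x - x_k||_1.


Sorted |x_i| descending: [10, 10, 10, 9, 8, 8, 6, 5, 2, 2, 0, 0]
Keep top 2: [10, 10]
Tail entries: [10, 9, 8, 8, 6, 5, 2, 2, 0, 0]
L1 error = sum of tail = 50.

50


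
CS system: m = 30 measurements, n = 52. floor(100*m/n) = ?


100*m/n = 100*30/52 ≈ 57.6923.
floor = 57.

57


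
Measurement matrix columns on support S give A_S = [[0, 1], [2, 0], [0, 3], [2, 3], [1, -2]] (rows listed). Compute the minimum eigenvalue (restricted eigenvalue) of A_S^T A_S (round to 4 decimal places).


A_S^T A_S = [[9, 4], [4, 23]].
trace = 32.
det = 191.
disc = trace^2 - 4*det = 1024 - 4*191 = 260.
sqrt(260) ≈ 16.124515.
lam_min = (32 - sqrt(260))/2 ≈ (32 - 16.124515)/2 = 7.9377425 ≈ 7.9377.

7.9377


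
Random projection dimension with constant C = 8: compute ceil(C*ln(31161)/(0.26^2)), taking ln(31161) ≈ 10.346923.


ln(31161) ≈ 10.346923.
eps^2 = 0.26^2 = 0.0676.
C*ln(N)/eps^2 ≈ 8*10.346923/0.0676 ≈ 1224.4879.
m = ceil(1224.4879) = 1225.

1225
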